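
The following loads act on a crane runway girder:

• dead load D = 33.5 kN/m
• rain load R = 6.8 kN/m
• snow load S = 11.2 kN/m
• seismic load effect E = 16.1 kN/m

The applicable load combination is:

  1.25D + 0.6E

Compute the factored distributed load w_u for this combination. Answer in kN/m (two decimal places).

51.54 kN/m

1.25(33.5) + 0.6(16.1) = 51.54
w_u = 51.54 kN/m.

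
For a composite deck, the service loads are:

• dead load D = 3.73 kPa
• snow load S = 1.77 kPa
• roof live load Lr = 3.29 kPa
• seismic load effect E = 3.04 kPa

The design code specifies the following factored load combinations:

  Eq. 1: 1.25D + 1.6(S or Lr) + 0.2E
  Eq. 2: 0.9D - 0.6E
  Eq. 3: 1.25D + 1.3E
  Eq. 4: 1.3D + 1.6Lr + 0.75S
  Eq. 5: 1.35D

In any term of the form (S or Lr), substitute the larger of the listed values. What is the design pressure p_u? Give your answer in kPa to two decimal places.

(S or Lr) → Lr = 3.29 kPa.
Eq. 1: 1.25(3.73) + 1.6(3.29) + 0.2(3.04) = 4.66 + 5.26 + 0.61 = 10.53
Eq. 2: 0.9(3.73) - 0.6(3.04) = 1.53
Eq. 3: 1.25(3.73) + 1.3(3.04) = 4.66 + 3.95 = 8.61
Eq. 4: 1.3(3.73) + 1.6(3.29) + 0.75(1.77) = 4.85 + 5.26 + 1.33 = 11.44
Eq. 5: 1.35(3.73) = 5.04
Combination 4 governs: p_u = 11.44 kPa.

11.44 kPa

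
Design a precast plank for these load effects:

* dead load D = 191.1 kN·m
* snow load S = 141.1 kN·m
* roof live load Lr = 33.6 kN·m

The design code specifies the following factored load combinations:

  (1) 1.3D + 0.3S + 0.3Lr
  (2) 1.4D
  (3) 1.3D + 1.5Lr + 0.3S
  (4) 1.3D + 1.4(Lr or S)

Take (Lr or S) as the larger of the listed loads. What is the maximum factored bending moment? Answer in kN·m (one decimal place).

446.0 kN·m

(Lr or S) → S = 141.1 kN·m.
(1) 1.3(191.1) + 0.3(141.1) + 0.3(33.6) = 248.4 + 42.3 + 10.1 = 300.8
(2) 1.4(191.1) = 267.5
(3) 1.3(191.1) + 1.5(33.6) + 0.3(141.1) = 341.2
(4) 1.3(191.1) + 1.4(141.1) = 446.0
The controlling combination is 4, giving 446.0 kN·m.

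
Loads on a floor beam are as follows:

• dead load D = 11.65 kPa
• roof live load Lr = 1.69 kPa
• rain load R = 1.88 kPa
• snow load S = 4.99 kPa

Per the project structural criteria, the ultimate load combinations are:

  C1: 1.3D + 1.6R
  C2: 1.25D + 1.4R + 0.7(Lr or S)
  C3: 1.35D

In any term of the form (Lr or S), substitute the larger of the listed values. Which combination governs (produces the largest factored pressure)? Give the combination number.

Combination 2

(Lr or S) → S = 4.99 kPa.
C1: 1.3(11.65) + 1.6(1.88) = 18.15
C2: 1.25(11.65) + 1.4(1.88) + 0.7(4.99) = 20.69
C3: 1.35(11.65) = 15.73
The largest value is 20.69 kPa from combination 2.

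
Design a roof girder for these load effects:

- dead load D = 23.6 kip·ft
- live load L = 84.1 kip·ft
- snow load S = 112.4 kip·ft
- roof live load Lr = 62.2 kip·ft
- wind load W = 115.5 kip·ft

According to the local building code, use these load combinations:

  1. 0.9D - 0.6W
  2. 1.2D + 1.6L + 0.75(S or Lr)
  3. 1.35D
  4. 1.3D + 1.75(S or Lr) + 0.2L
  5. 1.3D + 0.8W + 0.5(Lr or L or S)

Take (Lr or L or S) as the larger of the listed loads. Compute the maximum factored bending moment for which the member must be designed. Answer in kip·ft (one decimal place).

(S or Lr) → S = 112.4 kip·ft; (Lr or L or S) → S = 112.4 kip·ft.
1. 0.9(23.6) - 0.6(115.5) = -48.1
2. 1.2(23.6) + 1.6(84.1) + 0.75(112.4) = 247.2
3. 1.35(23.6) = 31.9
4. 1.3(23.6) + 1.75(112.4) + 0.2(84.1) = 244.2
5. 1.3(23.6) + 0.8(115.5) + 0.5(112.4) = 179.3
The controlling combination is 2, giving 247.2 kip·ft.

247.2 kip·ft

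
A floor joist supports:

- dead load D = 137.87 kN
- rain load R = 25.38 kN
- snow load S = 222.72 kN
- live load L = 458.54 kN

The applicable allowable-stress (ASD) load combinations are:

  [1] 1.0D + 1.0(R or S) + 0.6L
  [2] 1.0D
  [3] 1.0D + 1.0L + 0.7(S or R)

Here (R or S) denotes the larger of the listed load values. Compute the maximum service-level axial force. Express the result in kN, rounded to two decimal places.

(R or S) → S = 222.72 kN; (S or R) → S = 222.72 kN.
[1] 1.0(137.87) + 1.0(222.72) + 0.6(458.54) = 137.87 + 222.72 + 275.12 = 635.71
[2] 1.0(137.87) = 137.87
[3] 1.0(137.87) + 1.0(458.54) + 0.7(222.72) = 137.87 + 458.54 + 155.90 = 752.31
Combination 3 governs: N = 752.31 kN.

752.31 kN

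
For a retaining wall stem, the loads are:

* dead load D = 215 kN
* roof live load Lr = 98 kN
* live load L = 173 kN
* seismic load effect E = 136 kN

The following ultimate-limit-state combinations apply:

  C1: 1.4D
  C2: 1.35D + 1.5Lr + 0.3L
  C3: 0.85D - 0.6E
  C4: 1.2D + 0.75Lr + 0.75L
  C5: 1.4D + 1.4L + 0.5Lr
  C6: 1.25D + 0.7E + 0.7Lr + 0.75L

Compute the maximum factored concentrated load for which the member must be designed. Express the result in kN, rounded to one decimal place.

C1: 1.4(215) = 301.0
C2: 1.35(215) + 1.5(98) + 0.3(173) = 290.3 + 147.0 + 51.9 = 489.2
C3: 0.85(215) - 0.6(136) = 182.8 - 81.6 = 101.2
C4: 1.2(215) + 0.75(98) + 0.75(173) = 258.0 + 73.5 + 129.8 = 461.3
C5: 1.4(215) + 1.4(173) + 0.5(98) = 301.0 + 242.2 + 49.0 = 592.2
C6: 1.25(215) + 0.7(136) + 0.7(98) + 0.75(173) = 562.3
Maximum is from combination 5.

592.2 kN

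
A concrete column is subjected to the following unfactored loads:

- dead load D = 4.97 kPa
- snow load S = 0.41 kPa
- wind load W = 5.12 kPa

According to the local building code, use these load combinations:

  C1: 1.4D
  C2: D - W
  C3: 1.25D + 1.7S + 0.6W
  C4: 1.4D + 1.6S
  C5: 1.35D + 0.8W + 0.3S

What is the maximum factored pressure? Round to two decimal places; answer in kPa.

C1: 1.4(4.97) = 6.96
C2: 1.0(4.97) - 1.0(5.12) = 4.97 - 5.12 = -0.15
C3: 1.25(4.97) + 1.7(0.41) + 0.6(5.12) = 6.21 + 0.70 + 3.07 = 9.98
C4: 1.4(4.97) + 1.6(0.41) = 7.61
C5: 1.35(4.97) + 0.8(5.12) + 0.3(0.41) = 6.71 + 4.10 + 0.12 = 10.93
The controlling combination is 5, giving 10.93 kPa.

10.93 kPa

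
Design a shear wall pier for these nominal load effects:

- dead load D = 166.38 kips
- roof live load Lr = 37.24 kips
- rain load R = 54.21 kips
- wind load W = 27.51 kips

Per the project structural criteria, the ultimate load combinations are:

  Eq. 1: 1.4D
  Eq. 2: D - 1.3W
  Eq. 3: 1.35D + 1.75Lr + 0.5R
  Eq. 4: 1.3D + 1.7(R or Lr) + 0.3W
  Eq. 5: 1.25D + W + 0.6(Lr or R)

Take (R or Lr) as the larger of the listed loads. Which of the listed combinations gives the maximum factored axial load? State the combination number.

(R or Lr) → R = 54.21 kips; (Lr or R) → R = 54.21 kips.
Eq. 1: 1.4(166.38) = 232.93
Eq. 2: 1.0(166.38) - 1.3(27.51) = 166.38 - 35.76 = 130.62
Eq. 3: 1.35(166.38) + 1.75(37.24) + 0.5(54.21) = 224.61 + 65.17 + 27.11 = 316.89
Eq. 4: 1.3(166.38) + 1.7(54.21) + 0.3(27.51) = 216.29 + 92.16 + 8.25 = 316.70
Eq. 5: 1.25(166.38) + 1.0(27.51) + 0.6(54.21) = 268.01
The largest value is 316.89 kips from combination 3.

Combination 3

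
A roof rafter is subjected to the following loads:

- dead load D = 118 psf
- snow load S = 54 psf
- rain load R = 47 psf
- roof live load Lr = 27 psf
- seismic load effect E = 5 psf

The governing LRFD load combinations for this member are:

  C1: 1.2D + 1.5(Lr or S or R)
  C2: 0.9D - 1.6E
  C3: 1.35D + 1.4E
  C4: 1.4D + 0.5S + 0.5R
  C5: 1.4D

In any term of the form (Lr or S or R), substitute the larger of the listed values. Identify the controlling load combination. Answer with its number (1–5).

(Lr or S or R) → S = 54 psf.
C1: 1.2(118) + 1.5(54) = 141.6 + 81.0 = 222.6
C2: 0.9(118) - 1.6(5) = 106.2 - 8.0 = 98.2
C3: 1.35(118) + 1.4(5) = 159.3 + 7.0 = 166.3
C4: 1.4(118) + 0.5(54) + 0.5(47) = 165.2 + 27.0 + 23.5 = 215.7
C5: 1.4(118) = 165.2
The largest value is 222.6 psf from combination 1.

Combination 1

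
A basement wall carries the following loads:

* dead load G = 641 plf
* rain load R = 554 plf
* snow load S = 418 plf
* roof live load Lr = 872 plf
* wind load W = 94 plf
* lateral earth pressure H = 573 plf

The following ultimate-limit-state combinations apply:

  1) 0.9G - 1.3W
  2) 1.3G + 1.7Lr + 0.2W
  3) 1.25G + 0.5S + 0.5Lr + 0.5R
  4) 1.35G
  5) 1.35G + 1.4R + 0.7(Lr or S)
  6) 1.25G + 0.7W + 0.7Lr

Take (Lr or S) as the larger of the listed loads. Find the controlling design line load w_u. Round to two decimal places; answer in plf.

(Lr or S) → Lr = 872 plf.
1) 0.9(641) - 1.3(94) = 576.90 - 122.20 = 454.70
2) 1.3(641) + 1.7(872) + 0.2(94) = 833.30 + 1482.40 + 18.80 = 2334.50
3) 1.25(641) + 0.5(418) + 0.5(872) + 0.5(554) = 801.25 + 209.00 + 436.00 + 277.00 = 1723.25
4) 1.35(641) = 865.35
5) 1.35(641) + 1.4(554) + 0.7(872) = 865.35 + 775.60 + 610.40 = 2251.35
6) 1.25(641) + 0.7(94) + 0.7(872) = 801.25 + 65.80 + 610.40 = 1477.45
Combination 2 governs: w_u = 2334.50 plf.

2334.50 plf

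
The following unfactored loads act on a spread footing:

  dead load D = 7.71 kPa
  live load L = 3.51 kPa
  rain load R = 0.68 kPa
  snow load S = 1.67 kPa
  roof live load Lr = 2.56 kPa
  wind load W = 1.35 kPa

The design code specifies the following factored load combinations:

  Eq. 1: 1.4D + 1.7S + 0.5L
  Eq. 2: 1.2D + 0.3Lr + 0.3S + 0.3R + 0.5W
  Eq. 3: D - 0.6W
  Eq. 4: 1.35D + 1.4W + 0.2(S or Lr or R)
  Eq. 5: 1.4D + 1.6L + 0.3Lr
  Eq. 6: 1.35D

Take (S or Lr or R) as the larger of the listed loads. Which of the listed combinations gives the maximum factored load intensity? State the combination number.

Combination 5

(S or Lr or R) → Lr = 2.56 kPa.
Eq. 1: 1.4(7.71) + 1.7(1.67) + 0.5(3.51) = 15.39
Eq. 2: 1.2(7.71) + 0.3(2.56) + 0.3(1.67) + 0.3(0.68) + 0.5(1.35) = 11.40
Eq. 3: 1.0(7.71) - 0.6(1.35) = 6.90
Eq. 4: 1.35(7.71) + 1.4(1.35) + 0.2(2.56) = 12.81
Eq. 5: 1.4(7.71) + 1.6(3.51) + 0.3(2.56) = 17.18
Eq. 6: 1.35(7.71) = 10.41
The largest value is 17.18 kPa from combination 5.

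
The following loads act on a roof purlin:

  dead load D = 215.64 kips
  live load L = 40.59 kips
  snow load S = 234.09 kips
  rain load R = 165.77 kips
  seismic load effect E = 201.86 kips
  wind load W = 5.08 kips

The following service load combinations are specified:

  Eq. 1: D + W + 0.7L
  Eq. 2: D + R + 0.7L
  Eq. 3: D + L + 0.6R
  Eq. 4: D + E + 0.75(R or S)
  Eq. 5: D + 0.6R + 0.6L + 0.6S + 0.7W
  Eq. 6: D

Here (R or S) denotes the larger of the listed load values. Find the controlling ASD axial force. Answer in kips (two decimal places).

(R or S) → S = 234.09 kips.
Eq. 1: 1.0(215.64) + 1.0(5.08) + 0.7(40.59) = 249.13
Eq. 2: 1.0(215.64) + 1.0(165.77) + 0.7(40.59) = 409.82
Eq. 3: 1.0(215.64) + 1.0(40.59) + 0.6(165.77) = 355.69
Eq. 4: 1.0(215.64) + 1.0(201.86) + 0.75(234.09) = 593.07
Eq. 5: 1.0(215.64) + 0.6(165.77) + 0.6(40.59) + 0.6(234.09) + 0.7(5.08) = 483.47
Eq. 6: 1.0(215.64) = 215.64
The controlling combination is 4, giving 593.07 kips.

593.07 kips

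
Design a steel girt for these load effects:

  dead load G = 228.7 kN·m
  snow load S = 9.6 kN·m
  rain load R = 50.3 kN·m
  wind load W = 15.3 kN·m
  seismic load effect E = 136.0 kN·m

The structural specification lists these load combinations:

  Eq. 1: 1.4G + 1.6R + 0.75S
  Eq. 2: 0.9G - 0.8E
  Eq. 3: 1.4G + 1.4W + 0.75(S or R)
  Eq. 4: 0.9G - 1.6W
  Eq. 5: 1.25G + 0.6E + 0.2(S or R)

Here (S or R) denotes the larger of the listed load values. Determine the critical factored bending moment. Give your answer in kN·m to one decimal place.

(S or R) → R = 50.3 kN·m.
Eq. 1: 1.4(228.7) + 1.6(50.3) + 0.75(9.6) = 320.2 + 80.5 + 7.2 = 407.9
Eq. 2: 0.9(228.7) - 0.8(136.0) = 205.8 - 108.8 = 97.0
Eq. 3: 1.4(228.7) + 1.4(15.3) + 0.75(50.3) = 320.2 + 21.4 + 37.7 = 379.3
Eq. 4: 0.9(228.7) - 1.6(15.3) = 181.4
Eq. 5: 1.25(228.7) + 0.6(136.0) + 0.2(50.3) = 377.5
Combination 1 governs: M_u = 407.9 kN·m.

407.9 kN·m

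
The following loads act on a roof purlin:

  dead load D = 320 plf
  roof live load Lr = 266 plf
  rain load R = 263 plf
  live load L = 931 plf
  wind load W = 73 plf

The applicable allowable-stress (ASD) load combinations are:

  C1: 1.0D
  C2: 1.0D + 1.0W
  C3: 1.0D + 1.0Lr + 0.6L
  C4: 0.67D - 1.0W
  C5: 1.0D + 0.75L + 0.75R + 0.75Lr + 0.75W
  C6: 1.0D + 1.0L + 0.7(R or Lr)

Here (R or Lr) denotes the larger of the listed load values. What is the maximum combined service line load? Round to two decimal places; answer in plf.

(R or Lr) → Lr = 266 plf.
C1: 1.0(320) = 320.00
C2: 1.0(320) + 1.0(73) = 320.00 + 73.00 = 393.00
C3: 1.0(320) + 1.0(266) + 0.6(931) = 320.00 + 266.00 + 558.60 = 1144.60
C4: 0.67(320) - 1.0(73) = 214.40 - 73.00 = 141.40
C5: 1.0(320) + 0.75(931) + 0.75(263) + 0.75(266) + 0.75(73) = 320.00 + 698.25 + 197.25 + 199.50 + 54.75 = 1469.75
C6: 1.0(320) + 1.0(931) + 0.7(266) = 320.00 + 931.00 + 186.20 = 1437.20
Combination 5 governs: w = 1469.75 plf.

1469.75 plf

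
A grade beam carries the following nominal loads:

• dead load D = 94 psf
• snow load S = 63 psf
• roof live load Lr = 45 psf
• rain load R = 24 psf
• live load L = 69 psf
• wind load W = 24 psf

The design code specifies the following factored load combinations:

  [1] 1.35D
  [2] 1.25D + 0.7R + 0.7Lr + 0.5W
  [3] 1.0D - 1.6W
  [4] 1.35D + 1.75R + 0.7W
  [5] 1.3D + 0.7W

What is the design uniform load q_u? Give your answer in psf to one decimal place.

[1] 1.35(94) = 126.9
[2] 1.25(94) + 0.7(24) + 0.7(45) + 0.5(24) = 177.8
[3] 1.0(94) - 1.6(24) = 55.6
[4] 1.35(94) + 1.75(24) + 0.7(24) = 185.7
[5] 1.3(94) + 0.7(24) = 139.0
Combination 4 governs: q_u = 185.7 psf.

185.7 psf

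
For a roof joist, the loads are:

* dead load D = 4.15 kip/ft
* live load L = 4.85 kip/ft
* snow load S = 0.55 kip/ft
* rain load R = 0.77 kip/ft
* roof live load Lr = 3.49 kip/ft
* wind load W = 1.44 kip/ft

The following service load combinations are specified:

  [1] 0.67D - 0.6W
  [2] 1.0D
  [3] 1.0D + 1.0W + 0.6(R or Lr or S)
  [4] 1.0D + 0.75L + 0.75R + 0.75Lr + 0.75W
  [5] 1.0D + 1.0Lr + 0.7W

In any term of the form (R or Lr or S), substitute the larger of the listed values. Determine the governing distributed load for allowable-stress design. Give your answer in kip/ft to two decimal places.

12.06 kip/ft

(R or Lr or S) → Lr = 3.49 kip/ft.
[1] 0.67(4.15) - 0.6(1.44) = 2.78 - 0.86 = 1.92
[2] 1.0(4.15) = 4.15
[3] 1.0(4.15) + 1.0(1.44) + 0.6(3.49) = 4.15 + 1.44 + 2.09 = 7.68
[4] 1.0(4.15) + 0.75(4.85) + 0.75(0.77) + 0.75(3.49) + 0.75(1.44) = 12.06
[5] 1.0(4.15) + 1.0(3.49) + 0.7(1.44) = 4.15 + 3.49 + 1.01 = 8.65
Combination 4 governs: w = 12.06 kip/ft.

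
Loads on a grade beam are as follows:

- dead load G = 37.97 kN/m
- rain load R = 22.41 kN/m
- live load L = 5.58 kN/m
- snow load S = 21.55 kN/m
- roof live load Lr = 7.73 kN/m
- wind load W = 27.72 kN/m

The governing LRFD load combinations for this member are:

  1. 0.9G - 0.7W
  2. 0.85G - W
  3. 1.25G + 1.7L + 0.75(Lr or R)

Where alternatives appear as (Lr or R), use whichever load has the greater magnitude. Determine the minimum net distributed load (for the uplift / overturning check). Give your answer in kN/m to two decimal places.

(Lr or R) → R = 22.41 kN/m.
1. 0.9(37.97) - 0.7(27.72) = 34.17 - 19.40 = 14.77
2. 0.85(37.97) - 1.0(27.72) = 32.27 - 27.72 = 4.55
3. 1.25(37.97) + 1.7(5.58) + 0.75(22.41) = 47.46 + 9.49 + 16.81 = 73.76
Combination 2 gives the minimum: 4.55 kN/m.

4.55 kN/m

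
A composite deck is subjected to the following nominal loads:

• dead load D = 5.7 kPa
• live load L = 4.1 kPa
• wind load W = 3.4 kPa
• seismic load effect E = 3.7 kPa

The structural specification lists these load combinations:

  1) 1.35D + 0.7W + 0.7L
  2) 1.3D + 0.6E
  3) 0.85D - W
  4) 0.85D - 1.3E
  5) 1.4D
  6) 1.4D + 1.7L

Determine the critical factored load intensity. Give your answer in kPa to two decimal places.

1) 1.35(5.7) + 0.7(3.4) + 0.7(4.1) = 12.95
2) 1.3(5.7) + 0.6(3.7) = 9.63
3) 0.85(5.7) - 1.0(3.4) = 1.45
4) 0.85(5.7) - 1.3(3.7) = 0.04
5) 1.4(5.7) = 7.98
6) 1.4(5.7) + 1.7(4.1) = 14.95
The controlling combination is 6, giving 14.95 kPa.

14.95 kPa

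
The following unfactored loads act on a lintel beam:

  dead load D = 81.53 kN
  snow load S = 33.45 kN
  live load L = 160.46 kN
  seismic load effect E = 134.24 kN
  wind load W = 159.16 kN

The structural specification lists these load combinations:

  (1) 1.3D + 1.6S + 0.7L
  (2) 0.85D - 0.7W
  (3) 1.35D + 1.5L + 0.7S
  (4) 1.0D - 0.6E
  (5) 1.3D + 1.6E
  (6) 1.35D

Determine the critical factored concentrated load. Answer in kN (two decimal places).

(1) 1.3(81.53) + 1.6(33.45) + 0.7(160.46) = 271.83
(2) 0.85(81.53) - 0.7(159.16) = -42.11
(3) 1.35(81.53) + 1.5(160.46) + 0.7(33.45) = 374.17
(4) 1.0(81.53) - 0.6(134.24) = 0.99
(5) 1.3(81.53) + 1.6(134.24) = 320.77
(6) 1.35(81.53) = 110.07
Combination 3 governs: P_u = 374.17 kN.

374.17 kN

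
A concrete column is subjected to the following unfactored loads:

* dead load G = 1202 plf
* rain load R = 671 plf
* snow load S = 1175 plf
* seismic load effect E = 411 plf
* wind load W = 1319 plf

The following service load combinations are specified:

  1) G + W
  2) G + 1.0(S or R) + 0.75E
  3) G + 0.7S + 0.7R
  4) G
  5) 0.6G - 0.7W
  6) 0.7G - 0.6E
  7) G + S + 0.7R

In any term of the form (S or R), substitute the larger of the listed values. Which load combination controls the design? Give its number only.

Combination 7

(S or R) → S = 1175 plf.
1) 1.0(1202) + 1.0(1319) = 1202.0 + 1319.0 = 2521.0
2) 1.0(1202) + 1.0(1175) + 0.75(411) = 1202.0 + 1175.0 + 308.3 = 2685.3
3) 1.0(1202) + 0.7(1175) + 0.7(671) = 1202.0 + 822.5 + 469.7 = 2494.2
4) 1.0(1202) = 1202.0
5) 0.6(1202) - 0.7(1319) = 721.2 - 923.3 = -202.1
6) 0.7(1202) - 0.6(411) = 841.4 - 246.6 = 594.8
7) 1.0(1202) + 1.0(1175) + 0.7(671) = 1202.0 + 1175.0 + 469.7 = 2846.7
The largest value is 2846.7 plf from combination 7.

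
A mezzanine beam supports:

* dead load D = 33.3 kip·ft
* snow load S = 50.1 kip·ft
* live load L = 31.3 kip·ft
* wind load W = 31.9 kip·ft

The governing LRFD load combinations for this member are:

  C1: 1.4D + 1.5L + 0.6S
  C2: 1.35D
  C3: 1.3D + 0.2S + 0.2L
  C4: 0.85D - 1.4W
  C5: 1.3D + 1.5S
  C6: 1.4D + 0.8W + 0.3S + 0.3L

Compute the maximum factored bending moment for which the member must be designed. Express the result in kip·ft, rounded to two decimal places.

123.63 kip·ft

C1: 1.4(33.3) + 1.5(31.3) + 0.6(50.1) = 46.62 + 46.95 + 30.06 = 123.63
C2: 1.35(33.3) = 44.96
C3: 1.3(33.3) + 0.2(50.1) + 0.2(31.3) = 43.29 + 10.02 + 6.26 = 59.57
C4: 0.85(33.3) - 1.4(31.9) = -16.36
C5: 1.3(33.3) + 1.5(50.1) = 43.29 + 75.15 = 118.44
C6: 1.4(33.3) + 0.8(31.9) + 0.3(50.1) + 0.3(31.3) = 46.62 + 25.52 + 15.03 + 9.39 = 96.56
Maximum is from combination 1.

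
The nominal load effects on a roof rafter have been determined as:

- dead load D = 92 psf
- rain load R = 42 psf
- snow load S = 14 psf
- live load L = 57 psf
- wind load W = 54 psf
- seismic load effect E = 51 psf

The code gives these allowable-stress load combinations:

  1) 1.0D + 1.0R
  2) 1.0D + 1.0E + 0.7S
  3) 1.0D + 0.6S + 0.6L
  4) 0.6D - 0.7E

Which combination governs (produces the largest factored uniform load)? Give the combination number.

Combination 2

1) 1.0(92) + 1.0(42) = 134.00
2) 1.0(92) + 1.0(51) + 0.7(14) = 152.80
3) 1.0(92) + 0.6(14) + 0.6(57) = 134.60
4) 0.6(92) - 0.7(51) = 19.50
The largest value is 152.80 psf from combination 2.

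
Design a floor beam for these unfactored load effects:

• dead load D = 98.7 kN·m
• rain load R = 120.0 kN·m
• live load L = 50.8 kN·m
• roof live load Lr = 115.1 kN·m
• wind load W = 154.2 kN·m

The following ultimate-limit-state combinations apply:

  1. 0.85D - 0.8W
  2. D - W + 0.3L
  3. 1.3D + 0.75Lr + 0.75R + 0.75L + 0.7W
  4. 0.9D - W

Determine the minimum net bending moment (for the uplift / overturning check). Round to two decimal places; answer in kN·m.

-65.37 kN·m

1. 0.85(98.7) - 0.8(154.2) = -39.47
2. 1.0(98.7) - 1.0(154.2) + 0.3(50.8) = -40.26
3. 1.3(98.7) + 0.75(115.1) + 0.75(120.0) + 0.75(50.8) + 0.7(154.2) = 450.68
4. 0.9(98.7) - 1.0(154.2) = -65.37
Combination 4 gives the minimum: -65.37 kN·m.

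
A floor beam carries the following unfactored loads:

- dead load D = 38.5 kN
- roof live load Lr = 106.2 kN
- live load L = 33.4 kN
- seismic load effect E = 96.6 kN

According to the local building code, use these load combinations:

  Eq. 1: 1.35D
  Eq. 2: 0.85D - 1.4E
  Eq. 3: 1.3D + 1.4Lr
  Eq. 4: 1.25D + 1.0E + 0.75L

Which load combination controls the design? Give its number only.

Eq. 1: 1.35(38.5) = 52.0
Eq. 2: 0.85(38.5) - 1.4(96.6) = 32.7 - 135.2 = -102.5
Eq. 3: 1.3(38.5) + 1.4(106.2) = 198.7
Eq. 4: 1.25(38.5) + 1.0(96.6) + 0.75(33.4) = 48.1 + 96.6 + 25.1 = 169.8
The largest value is 198.7 kN from combination 3.

Combination 3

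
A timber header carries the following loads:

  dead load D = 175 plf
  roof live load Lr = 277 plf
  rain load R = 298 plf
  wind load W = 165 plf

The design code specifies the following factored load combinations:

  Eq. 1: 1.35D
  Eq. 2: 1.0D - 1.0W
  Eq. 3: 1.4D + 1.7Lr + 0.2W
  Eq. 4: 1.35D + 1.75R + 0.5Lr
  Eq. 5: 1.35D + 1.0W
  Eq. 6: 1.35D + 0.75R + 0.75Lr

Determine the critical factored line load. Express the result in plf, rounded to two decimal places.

Eq. 1: 1.35(175) = 236.25
Eq. 2: 1.0(175) - 1.0(165) = 175.00 - 165.00 = 10.00
Eq. 3: 1.4(175) + 1.7(277) + 0.2(165) = 245.00 + 470.90 + 33.00 = 748.90
Eq. 4: 1.35(175) + 1.75(298) + 0.5(277) = 236.25 + 521.50 + 138.50 = 896.25
Eq. 5: 1.35(175) + 1.0(165) = 236.25 + 165.00 = 401.25
Eq. 6: 1.35(175) + 0.75(298) + 0.75(277) = 236.25 + 223.50 + 207.75 = 667.50
Maximum is from combination 4.

896.25 plf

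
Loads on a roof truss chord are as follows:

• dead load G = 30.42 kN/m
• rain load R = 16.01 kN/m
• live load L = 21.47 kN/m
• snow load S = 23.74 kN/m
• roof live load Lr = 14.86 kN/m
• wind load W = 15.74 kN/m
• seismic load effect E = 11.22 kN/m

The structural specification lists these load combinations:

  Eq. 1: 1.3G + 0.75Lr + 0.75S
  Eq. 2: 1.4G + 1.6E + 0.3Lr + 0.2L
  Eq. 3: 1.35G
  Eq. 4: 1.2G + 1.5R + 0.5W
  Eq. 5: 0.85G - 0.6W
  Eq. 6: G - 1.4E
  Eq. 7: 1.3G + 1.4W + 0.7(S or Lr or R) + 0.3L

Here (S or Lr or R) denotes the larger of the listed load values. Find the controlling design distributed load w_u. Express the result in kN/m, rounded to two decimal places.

84.64 kN/m

(S or Lr or R) → S = 23.74 kN/m.
Eq. 1: 1.3(30.42) + 0.75(14.86) + 0.75(23.74) = 68.50
Eq. 2: 1.4(30.42) + 1.6(11.22) + 0.3(14.86) + 0.2(21.47) = 69.29
Eq. 3: 1.35(30.42) = 41.07
Eq. 4: 1.2(30.42) + 1.5(16.01) + 0.5(15.74) = 68.39
Eq. 5: 0.85(30.42) - 0.6(15.74) = 16.41
Eq. 6: 1.0(30.42) - 1.4(11.22) = 14.71
Eq. 7: 1.3(30.42) + 1.4(15.74) + 0.7(23.74) + 0.3(21.47) = 84.64
Maximum is from combination 7.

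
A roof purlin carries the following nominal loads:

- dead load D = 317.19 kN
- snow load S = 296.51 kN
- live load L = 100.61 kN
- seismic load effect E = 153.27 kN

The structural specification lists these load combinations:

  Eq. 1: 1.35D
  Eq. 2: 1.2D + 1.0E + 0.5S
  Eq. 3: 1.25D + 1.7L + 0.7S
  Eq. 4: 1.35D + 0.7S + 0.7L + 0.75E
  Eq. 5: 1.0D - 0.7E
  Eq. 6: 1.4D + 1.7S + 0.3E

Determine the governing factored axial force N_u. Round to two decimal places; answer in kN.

994.11 kN

Eq. 1: 1.35(317.19) = 428.21
Eq. 2: 1.2(317.19) + 1.0(153.27) + 0.5(296.51) = 682.15
Eq. 3: 1.25(317.19) + 1.7(100.61) + 0.7(296.51) = 775.08
Eq. 4: 1.35(317.19) + 0.7(296.51) + 0.7(100.61) + 0.75(153.27) = 821.14
Eq. 5: 1.0(317.19) - 0.7(153.27) = 317.19 - 107.29 = 209.90
Eq. 6: 1.4(317.19) + 1.7(296.51) + 0.3(153.27) = 994.11
Maximum is from combination 6.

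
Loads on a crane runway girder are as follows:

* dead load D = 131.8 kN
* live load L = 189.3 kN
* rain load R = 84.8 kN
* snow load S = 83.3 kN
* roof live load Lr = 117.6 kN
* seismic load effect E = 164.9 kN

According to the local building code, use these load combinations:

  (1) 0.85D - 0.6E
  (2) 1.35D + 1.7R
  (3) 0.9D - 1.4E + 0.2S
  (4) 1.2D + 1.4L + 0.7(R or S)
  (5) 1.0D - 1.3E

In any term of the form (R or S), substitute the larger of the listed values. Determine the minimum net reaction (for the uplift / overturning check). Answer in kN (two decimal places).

(R or S) → R = 84.8 kN.
(1) 0.85(131.8) - 0.6(164.9) = 112.03 - 98.94 = 13.09
(2) 1.35(131.8) + 1.7(84.8) = 177.93 + 144.16 = 322.09
(3) 0.9(131.8) - 1.4(164.9) + 0.2(83.3) = 118.62 - 230.86 + 16.66 = -95.58
(4) 1.2(131.8) + 1.4(189.3) + 0.7(84.8) = 158.16 + 265.02 + 59.36 = 482.54
(5) 1.0(131.8) - 1.3(164.9) = 131.80 - 214.37 = -82.57
Combination 3 gives the minimum: -95.58 kN.

-95.58 kN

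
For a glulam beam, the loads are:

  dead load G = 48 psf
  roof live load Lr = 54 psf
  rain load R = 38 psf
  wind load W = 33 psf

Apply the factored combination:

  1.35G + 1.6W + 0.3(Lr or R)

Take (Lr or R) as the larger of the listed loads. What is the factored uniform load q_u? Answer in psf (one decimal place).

(Lr or R) → Lr = 54 psf.
1.35(48) + 1.6(33) + 0.3(54) = 133.8
q_u = 133.8 psf.

133.8 psf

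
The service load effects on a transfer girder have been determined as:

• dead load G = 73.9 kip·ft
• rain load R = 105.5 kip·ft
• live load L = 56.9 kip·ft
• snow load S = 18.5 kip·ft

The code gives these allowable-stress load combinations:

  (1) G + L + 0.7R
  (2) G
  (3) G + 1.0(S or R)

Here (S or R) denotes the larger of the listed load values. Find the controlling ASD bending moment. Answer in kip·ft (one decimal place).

(S or R) → R = 105.5 kip·ft.
(1) 1.0(73.9) + 1.0(56.9) + 0.7(105.5) = 204.7
(2) 1.0(73.9) = 73.9
(3) 1.0(73.9) + 1.0(105.5) = 179.4
Combination 1 governs: M = 204.7 kip·ft.

204.7 kip·ft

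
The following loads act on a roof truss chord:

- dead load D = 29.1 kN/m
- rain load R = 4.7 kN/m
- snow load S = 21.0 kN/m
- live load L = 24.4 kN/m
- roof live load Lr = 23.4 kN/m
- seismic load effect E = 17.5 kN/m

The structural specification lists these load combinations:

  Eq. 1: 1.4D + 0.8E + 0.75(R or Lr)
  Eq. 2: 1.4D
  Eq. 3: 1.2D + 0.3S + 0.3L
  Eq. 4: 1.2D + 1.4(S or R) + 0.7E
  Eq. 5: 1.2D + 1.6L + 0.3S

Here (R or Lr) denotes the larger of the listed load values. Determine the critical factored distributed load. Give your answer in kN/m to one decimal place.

(R or Lr) → Lr = 23.4 kN/m; (S or R) → S = 21.0 kN/m.
Eq. 1: 1.4(29.1) + 0.8(17.5) + 0.75(23.4) = 40.7 + 14.0 + 17.6 = 72.3
Eq. 2: 1.4(29.1) = 40.7
Eq. 3: 1.2(29.1) + 0.3(21.0) + 0.3(24.4) = 34.9 + 6.3 + 7.3 = 48.5
Eq. 4: 1.2(29.1) + 1.4(21.0) + 0.7(17.5) = 34.9 + 29.4 + 12.3 = 76.6
Eq. 5: 1.2(29.1) + 1.6(24.4) + 0.3(21.0) = 80.3
Combination 5 governs: w_u = 80.3 kN/m.

80.3 kN/m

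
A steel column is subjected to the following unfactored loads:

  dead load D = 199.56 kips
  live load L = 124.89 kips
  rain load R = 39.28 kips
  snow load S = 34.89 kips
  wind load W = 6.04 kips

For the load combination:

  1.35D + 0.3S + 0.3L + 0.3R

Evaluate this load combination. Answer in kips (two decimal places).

329.12 kips

1.35(199.56) + 0.3(34.89) + 0.3(124.89) + 0.3(39.28) = 329.12
P_u = 329.12 kips.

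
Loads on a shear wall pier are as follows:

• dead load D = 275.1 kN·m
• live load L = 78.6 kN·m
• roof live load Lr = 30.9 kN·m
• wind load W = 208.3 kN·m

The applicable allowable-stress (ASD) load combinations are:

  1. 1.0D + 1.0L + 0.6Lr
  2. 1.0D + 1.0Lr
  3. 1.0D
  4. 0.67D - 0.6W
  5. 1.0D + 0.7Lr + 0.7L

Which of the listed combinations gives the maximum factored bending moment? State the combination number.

1. 1.0(275.1) + 1.0(78.6) + 0.6(30.9) = 275.10 + 78.60 + 18.54 = 372.24
2. 1.0(275.1) + 1.0(30.9) = 275.10 + 30.90 = 306.00
3. 1.0(275.1) = 275.10
4. 0.67(275.1) - 0.6(208.3) = 184.32 - 124.98 = 59.34
5. 1.0(275.1) + 0.7(30.9) + 0.7(78.6) = 275.10 + 21.63 + 55.02 = 351.75
The largest value is 372.24 kN·m from combination 1.

Combination 1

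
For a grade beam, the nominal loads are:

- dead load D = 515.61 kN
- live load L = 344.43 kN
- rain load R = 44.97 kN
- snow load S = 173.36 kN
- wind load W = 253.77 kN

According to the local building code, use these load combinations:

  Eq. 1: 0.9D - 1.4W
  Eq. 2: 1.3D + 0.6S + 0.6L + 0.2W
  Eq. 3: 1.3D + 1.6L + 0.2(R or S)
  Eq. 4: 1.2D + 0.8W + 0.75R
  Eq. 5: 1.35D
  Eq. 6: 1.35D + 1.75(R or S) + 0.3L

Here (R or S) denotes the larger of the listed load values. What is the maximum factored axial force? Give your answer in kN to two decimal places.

(R or S) → S = 173.36 kN.
Eq. 1: 0.9(515.61) - 1.4(253.77) = 464.05 - 355.28 = 108.77
Eq. 2: 1.3(515.61) + 0.6(173.36) + 0.6(344.43) + 0.2(253.77) = 670.29 + 104.02 + 206.66 + 50.75 = 1031.72
Eq. 3: 1.3(515.61) + 1.6(344.43) + 0.2(173.36) = 670.29 + 551.09 + 34.67 = 1256.05
Eq. 4: 1.2(515.61) + 0.8(253.77) + 0.75(44.97) = 618.73 + 203.02 + 33.73 = 855.48
Eq. 5: 1.35(515.61) = 696.07
Eq. 6: 1.35(515.61) + 1.75(173.36) + 0.3(344.43) = 696.07 + 303.38 + 103.33 = 1102.78
Maximum is from combination 3.

1256.05 kN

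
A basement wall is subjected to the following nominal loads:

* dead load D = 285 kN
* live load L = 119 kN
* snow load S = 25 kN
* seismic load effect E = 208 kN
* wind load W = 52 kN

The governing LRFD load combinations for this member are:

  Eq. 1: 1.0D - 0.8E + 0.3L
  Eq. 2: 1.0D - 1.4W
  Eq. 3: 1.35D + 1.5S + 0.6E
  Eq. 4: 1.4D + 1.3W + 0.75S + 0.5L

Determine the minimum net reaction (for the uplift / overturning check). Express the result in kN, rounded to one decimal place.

154.3 kN

Eq. 1: 1.0(285) - 0.8(208) + 0.3(119) = 154.3
Eq. 2: 1.0(285) - 1.4(52) = 212.2
Eq. 3: 1.35(285) + 1.5(25) + 0.6(208) = 547.1
Eq. 4: 1.4(285) + 1.3(52) + 0.75(25) + 0.5(119) = 544.9
Combination 1 gives the minimum: 154.3 kN.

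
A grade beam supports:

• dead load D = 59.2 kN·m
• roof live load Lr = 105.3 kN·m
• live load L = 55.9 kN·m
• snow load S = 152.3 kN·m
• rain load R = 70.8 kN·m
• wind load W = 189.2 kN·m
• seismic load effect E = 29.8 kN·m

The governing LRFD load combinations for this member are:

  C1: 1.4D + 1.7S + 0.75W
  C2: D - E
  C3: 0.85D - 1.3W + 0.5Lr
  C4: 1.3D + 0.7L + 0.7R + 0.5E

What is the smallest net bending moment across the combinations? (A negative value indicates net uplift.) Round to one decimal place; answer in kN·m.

-143.0 kN·m

C1: 1.4(59.2) + 1.7(152.3) + 0.75(189.2) = 483.7
C2: 1.0(59.2) - 1.0(29.8) = 29.4
C3: 0.85(59.2) - 1.3(189.2) + 0.5(105.3) = -143.0
C4: 1.3(59.2) + 0.7(55.9) + 0.7(70.8) + 0.5(29.8) = 180.6
Combination 3 gives the minimum: -143.0 kN·m.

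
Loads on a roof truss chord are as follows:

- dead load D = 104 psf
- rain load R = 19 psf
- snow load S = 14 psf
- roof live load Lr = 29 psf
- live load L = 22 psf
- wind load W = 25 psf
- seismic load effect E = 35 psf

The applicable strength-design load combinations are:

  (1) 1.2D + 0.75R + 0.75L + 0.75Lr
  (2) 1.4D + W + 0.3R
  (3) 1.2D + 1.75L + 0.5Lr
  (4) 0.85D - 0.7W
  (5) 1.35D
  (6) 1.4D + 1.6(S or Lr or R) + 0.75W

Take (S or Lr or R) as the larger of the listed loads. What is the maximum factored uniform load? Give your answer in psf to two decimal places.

210.75 psf

(S or Lr or R) → Lr = 29 psf.
(1) 1.2(104) + 0.75(19) + 0.75(22) + 0.75(29) = 124.80 + 14.25 + 16.50 + 21.75 = 177.30
(2) 1.4(104) + 1.0(25) + 0.3(19) = 145.60 + 25.00 + 5.70 = 176.30
(3) 1.2(104) + 1.75(22) + 0.5(29) = 124.80 + 38.50 + 14.50 = 177.80
(4) 0.85(104) - 0.7(25) = 88.40 - 17.50 = 70.90
(5) 1.35(104) = 140.40
(6) 1.4(104) + 1.6(29) + 0.75(25) = 145.60 + 46.40 + 18.75 = 210.75
Maximum is from combination 6.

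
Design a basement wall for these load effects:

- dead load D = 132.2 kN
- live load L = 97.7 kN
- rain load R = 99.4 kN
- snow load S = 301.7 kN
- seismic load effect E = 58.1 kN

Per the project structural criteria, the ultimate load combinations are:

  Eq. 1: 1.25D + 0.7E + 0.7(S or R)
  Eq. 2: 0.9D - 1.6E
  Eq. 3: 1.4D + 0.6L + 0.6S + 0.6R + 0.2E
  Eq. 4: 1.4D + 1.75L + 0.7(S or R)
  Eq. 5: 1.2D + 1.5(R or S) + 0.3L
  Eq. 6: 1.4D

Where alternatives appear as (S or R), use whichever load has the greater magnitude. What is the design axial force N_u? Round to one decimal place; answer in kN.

640.5 kN

(S or R) → S = 301.7 kN; (R or S) → S = 301.7 kN.
Eq. 1: 1.25(132.2) + 0.7(58.1) + 0.7(301.7) = 417.1
Eq. 2: 0.9(132.2) - 1.6(58.1) = 119.0 - 93.0 = 26.0
Eq. 3: 1.4(132.2) + 0.6(97.7) + 0.6(301.7) + 0.6(99.4) + 0.2(58.1) = 496.0
Eq. 4: 1.4(132.2) + 1.75(97.7) + 0.7(301.7) = 567.2
Eq. 5: 1.2(132.2) + 1.5(301.7) + 0.3(97.7) = 158.6 + 452.6 + 29.3 = 640.5
Eq. 6: 1.4(132.2) = 185.1
Maximum is from combination 5.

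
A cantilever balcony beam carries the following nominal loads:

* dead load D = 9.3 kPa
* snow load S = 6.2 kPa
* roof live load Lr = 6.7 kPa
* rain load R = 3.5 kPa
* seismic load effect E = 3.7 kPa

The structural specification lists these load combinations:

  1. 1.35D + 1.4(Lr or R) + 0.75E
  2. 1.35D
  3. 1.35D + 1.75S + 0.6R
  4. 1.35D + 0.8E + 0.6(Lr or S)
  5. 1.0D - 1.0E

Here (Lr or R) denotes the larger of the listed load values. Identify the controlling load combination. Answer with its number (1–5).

(Lr or R) → Lr = 6.7 kPa; (Lr or S) → Lr = 6.7 kPa.
1. 1.35(9.3) + 1.4(6.7) + 0.75(3.7) = 24.7
2. 1.35(9.3) = 12.6
3. 1.35(9.3) + 1.75(6.2) + 0.6(3.5) = 25.5
4. 1.35(9.3) + 0.8(3.7) + 0.6(6.7) = 19.5
5. 1.0(9.3) - 1.0(3.7) = 9.3 - 3.7 = 5.6
The largest value is 25.5 kPa from combination 3.

Combination 3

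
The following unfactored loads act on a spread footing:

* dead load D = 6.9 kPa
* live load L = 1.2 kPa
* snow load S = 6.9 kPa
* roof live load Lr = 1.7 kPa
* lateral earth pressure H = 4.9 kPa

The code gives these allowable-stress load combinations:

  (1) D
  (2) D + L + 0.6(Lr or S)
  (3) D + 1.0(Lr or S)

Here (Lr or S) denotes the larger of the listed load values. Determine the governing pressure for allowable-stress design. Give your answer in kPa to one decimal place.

13.8 kPa

(Lr or S) → S = 6.9 kPa.
(1) 1.0(6.9) = 6.9
(2) 1.0(6.9) + 1.0(1.2) + 0.6(6.9) = 6.9 + 1.2 + 4.1 = 12.2
(3) 1.0(6.9) + 1.0(6.9) = 6.9 + 6.9 = 13.8
The controlling combination is 3, giving 13.8 kPa.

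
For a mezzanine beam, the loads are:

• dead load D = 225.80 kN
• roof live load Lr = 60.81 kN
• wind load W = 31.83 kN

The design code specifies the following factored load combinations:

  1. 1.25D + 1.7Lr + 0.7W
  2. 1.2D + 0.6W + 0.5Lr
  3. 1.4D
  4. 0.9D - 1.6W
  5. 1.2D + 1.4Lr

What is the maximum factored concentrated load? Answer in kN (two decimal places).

1. 1.25(225.80) + 1.7(60.81) + 0.7(31.83) = 282.25 + 103.38 + 22.28 = 407.91
2. 1.2(225.80) + 0.6(31.83) + 0.5(60.81) = 320.46
3. 1.4(225.80) = 316.12
4. 0.9(225.80) - 1.6(31.83) = 203.22 - 50.93 = 152.29
5. 1.2(225.80) + 1.4(60.81) = 270.96 + 85.13 = 356.09
The controlling combination is 1, giving 407.91 kN.

407.91 kN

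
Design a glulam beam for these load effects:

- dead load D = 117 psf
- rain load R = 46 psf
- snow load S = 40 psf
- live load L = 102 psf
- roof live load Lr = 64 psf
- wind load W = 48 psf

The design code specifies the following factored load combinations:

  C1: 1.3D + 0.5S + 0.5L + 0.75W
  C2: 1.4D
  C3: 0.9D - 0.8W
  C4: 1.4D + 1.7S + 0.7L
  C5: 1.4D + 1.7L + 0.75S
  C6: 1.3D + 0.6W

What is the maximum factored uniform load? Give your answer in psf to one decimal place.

C1: 1.3(117) + 0.5(40) + 0.5(102) + 0.75(48) = 152.1 + 20.0 + 51.0 + 36.0 = 259.1
C2: 1.4(117) = 163.8
C3: 0.9(117) - 0.8(48) = 105.3 - 38.4 = 66.9
C4: 1.4(117) + 1.7(40) + 0.7(102) = 163.8 + 68.0 + 71.4 = 303.2
C5: 1.4(117) + 1.7(102) + 0.75(40) = 163.8 + 173.4 + 30.0 = 367.2
C6: 1.3(117) + 0.6(48) = 152.1 + 28.8 = 180.9
The controlling combination is 5, giving 367.2 psf.

367.2 psf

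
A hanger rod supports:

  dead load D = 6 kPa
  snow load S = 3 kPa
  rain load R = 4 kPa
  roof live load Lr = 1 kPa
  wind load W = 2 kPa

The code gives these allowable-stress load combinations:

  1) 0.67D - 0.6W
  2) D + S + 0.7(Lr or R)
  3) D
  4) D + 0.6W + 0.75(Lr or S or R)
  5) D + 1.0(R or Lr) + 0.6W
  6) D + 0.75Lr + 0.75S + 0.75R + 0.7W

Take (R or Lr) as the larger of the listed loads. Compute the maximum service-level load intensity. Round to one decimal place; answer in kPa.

13.4 kPa

(Lr or R) → R = 4 kPa; (Lr or S or R) → R = 4 kPa; (R or Lr) → R = 4 kPa.
1) 0.67(6) - 0.6(2) = 4.0 - 1.2 = 2.8
2) 1.0(6) + 1.0(3) + 0.7(4) = 6.0 + 3.0 + 2.8 = 11.8
3) 1.0(6) = 6.0
4) 1.0(6) + 0.6(2) + 0.75(4) = 6.0 + 1.2 + 3.0 = 10.2
5) 1.0(6) + 1.0(4) + 0.6(2) = 6.0 + 4.0 + 1.2 = 11.2
6) 1.0(6) + 0.75(1) + 0.75(3) + 0.75(4) + 0.7(2) = 13.4
Maximum is from combination 6.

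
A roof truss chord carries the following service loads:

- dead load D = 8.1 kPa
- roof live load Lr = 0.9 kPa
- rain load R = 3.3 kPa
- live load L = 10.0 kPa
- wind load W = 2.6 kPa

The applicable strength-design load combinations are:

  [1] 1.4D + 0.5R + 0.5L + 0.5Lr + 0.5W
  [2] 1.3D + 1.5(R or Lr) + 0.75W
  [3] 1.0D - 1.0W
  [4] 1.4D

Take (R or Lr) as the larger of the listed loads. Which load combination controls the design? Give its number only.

(R or Lr) → R = 3.3 kPa.
[1] 1.4(8.1) + 0.5(3.3) + 0.5(10.0) + 0.5(0.9) + 0.5(2.6) = 19.7
[2] 1.3(8.1) + 1.5(3.3) + 0.75(2.6) = 17.4
[3] 1.0(8.1) - 1.0(2.6) = 8.1 - 2.6 = 5.5
[4] 1.4(8.1) = 11.3
The largest value is 19.7 kPa from combination 1.

Combination 1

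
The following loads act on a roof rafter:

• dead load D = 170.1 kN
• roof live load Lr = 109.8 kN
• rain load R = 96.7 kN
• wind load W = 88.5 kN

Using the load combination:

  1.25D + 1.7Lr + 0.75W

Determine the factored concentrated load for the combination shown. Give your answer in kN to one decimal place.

1.25(170.1) + 1.7(109.8) + 0.75(88.5) = 212.6 + 186.7 + 66.4 = 465.7
P_u = 465.7 kN.

465.7 kN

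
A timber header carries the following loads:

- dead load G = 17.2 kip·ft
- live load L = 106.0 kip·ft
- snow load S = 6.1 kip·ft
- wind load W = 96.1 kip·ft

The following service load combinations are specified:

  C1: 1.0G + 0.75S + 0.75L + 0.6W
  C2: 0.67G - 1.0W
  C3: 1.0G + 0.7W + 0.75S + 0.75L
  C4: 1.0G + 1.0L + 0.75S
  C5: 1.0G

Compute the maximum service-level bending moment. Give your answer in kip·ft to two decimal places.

168.55 kip·ft

C1: 1.0(17.2) + 0.75(6.1) + 0.75(106.0) + 0.6(96.1) = 17.20 + 4.58 + 79.50 + 57.66 = 158.94
C2: 0.67(17.2) - 1.0(96.1) = 11.52 - 96.10 = -84.58
C3: 1.0(17.2) + 0.7(96.1) + 0.75(6.1) + 0.75(106.0) = 17.20 + 67.27 + 4.58 + 79.50 = 168.55
C4: 1.0(17.2) + 1.0(106.0) + 0.75(6.1) = 17.20 + 106.00 + 4.58 = 127.78
C5: 1.0(17.2) = 17.20
Maximum is from combination 3.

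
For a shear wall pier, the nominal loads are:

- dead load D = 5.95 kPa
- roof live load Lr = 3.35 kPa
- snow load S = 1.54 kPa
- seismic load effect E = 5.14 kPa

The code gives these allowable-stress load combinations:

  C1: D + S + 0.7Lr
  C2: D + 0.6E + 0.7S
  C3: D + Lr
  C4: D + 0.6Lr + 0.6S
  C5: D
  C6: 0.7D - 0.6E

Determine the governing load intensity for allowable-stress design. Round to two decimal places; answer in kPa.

C1: 1.0(5.95) + 1.0(1.54) + 0.7(3.35) = 9.84
C2: 1.0(5.95) + 0.6(5.14) + 0.7(1.54) = 10.11
C3: 1.0(5.95) + 1.0(3.35) = 9.30
C4: 1.0(5.95) + 0.6(3.35) + 0.6(1.54) = 8.88
C5: 1.0(5.95) = 5.95
C6: 0.7(5.95) - 0.6(5.14) = 1.08
Maximum is from combination 2.

10.11 kPa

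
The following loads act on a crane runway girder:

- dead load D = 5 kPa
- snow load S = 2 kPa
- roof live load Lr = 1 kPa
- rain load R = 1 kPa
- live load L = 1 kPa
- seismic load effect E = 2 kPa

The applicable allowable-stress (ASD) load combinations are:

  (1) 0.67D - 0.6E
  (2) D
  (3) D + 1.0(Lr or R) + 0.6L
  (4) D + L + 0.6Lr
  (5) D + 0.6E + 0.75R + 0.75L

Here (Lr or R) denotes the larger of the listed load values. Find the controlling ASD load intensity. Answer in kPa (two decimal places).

7.70 kPa

(Lr or R) → Lr = 1 kPa.
(1) 0.67(5) - 0.6(2) = 2.15
(2) 1.0(5) = 5.00
(3) 1.0(5) + 1.0(1) + 0.6(1) = 6.60
(4) 1.0(5) + 1.0(1) + 0.6(1) = 6.60
(5) 1.0(5) + 0.6(2) + 0.75(1) + 0.75(1) = 7.70
The controlling combination is 5, giving 7.70 kPa.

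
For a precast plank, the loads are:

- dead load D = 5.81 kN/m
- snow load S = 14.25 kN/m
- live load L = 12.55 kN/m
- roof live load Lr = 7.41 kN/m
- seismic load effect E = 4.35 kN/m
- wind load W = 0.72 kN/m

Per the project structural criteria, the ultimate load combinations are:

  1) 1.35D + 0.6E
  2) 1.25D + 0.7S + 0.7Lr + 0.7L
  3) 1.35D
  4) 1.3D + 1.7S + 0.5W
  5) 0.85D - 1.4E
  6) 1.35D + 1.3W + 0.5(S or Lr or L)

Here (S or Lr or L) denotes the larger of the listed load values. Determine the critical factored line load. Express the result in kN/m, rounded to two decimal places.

32.14 kN/m

(S or Lr or L) → S = 14.25 kN/m.
1) 1.35(5.81) + 0.6(4.35) = 7.84 + 2.61 = 10.45
2) 1.25(5.81) + 0.7(14.25) + 0.7(7.41) + 0.7(12.55) = 31.21
3) 1.35(5.81) = 7.84
4) 1.3(5.81) + 1.7(14.25) + 0.5(0.72) = 7.55 + 24.23 + 0.36 = 32.14
5) 0.85(5.81) - 1.4(4.35) = 4.94 - 6.09 = -1.15
6) 1.35(5.81) + 1.3(0.72) + 0.5(14.25) = 15.90
The controlling combination is 4, giving 32.14 kN/m.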